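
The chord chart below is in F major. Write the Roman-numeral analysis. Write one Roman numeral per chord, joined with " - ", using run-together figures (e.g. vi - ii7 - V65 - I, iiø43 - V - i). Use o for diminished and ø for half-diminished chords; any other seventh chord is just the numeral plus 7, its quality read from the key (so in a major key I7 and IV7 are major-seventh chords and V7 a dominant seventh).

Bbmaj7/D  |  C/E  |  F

IV65 - V6 - I

Bbmaj7/D has root Bb, degree 4 in F major, so IV65.
C/E: root C is the dominant; major triad there is V6.
F: root F is the tonic; major triad there is I.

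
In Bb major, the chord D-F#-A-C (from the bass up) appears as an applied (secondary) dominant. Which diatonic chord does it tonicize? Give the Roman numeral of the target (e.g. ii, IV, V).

vi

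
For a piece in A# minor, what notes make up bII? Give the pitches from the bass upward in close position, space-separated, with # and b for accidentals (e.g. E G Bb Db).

Scale degree 2 in A# minor is B#; lowering it a half step gives B. bII is the Neapolitan chord — a major triad on the lowered second degree.
So the chord is B-D#-F#, a major triad.

B D# F#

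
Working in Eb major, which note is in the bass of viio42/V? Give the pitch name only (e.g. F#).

The applied chord viio42/V is rooted on A: A-C-Eb-Gb.
The figure 42 means third inversion — the seventh is in the bass.

Gb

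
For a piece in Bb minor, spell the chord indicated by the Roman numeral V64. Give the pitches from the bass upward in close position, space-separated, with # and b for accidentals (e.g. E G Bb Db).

C F A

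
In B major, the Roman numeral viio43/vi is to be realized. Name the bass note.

C#

The applied chord viio43/vi is rooted on F##: F##-A#-C#-E.
The figure 43 means second inversion — the fifth is in the bass.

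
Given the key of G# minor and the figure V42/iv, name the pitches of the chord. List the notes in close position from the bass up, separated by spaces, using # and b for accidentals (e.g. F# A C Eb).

V42/iv is a secondary dominant — the dominant seventh of iv. iv in G# minor is C#, so the applied chord's root is G#, a perfect fifth above.
Building a dominant seventh chord on G# gives G#-B#-D#-F#.
The figured bass 42 indicates third inversion, placing the seventh (F#) in the bass: F#-G#-B#-D#.

F# G# B# D#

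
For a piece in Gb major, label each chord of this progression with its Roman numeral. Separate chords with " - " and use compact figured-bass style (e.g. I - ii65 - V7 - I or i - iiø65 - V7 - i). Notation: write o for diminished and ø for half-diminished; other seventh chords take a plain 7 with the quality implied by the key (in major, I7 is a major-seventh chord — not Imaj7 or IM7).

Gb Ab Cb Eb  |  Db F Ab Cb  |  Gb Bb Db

ii42 - V7 - I

Gb-Ab-Cb-Eb: minor seventh chord on Ab = scale degree 2 → ii42.
Db-F-Ab-Cb: root Db is the dominant; dominant seventh chord there is V7.
Gb-Bb-Db: root Gb is the tonic; major triad there is I.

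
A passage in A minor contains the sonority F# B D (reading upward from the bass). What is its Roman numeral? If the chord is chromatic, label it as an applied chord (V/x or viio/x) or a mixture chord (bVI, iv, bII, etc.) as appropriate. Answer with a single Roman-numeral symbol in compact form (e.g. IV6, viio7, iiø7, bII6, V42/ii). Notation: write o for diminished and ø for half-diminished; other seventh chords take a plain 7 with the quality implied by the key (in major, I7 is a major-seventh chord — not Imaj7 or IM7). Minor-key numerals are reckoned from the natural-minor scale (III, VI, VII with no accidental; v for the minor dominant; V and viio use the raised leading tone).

Stacked in thirds the chord is B-D-F#: a minor triad on B.
B is the second degree of A minor. This is the minor supertonic, borrowed from the parallel major (the Dorian ii).
With F# in the bass the chord is in second inversion, so the figured bass is 64.

ii64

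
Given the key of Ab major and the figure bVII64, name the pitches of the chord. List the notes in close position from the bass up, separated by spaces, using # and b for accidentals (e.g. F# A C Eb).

bVII64 is a major triad on the lowered seventh degree (the subtonic), borrowed from the parallel minor. In Ab major that root is Gb.
So the chord is Gb-Bb-Db, a major triad.
With the 64 figure the chord is in second inversion; from the bass Db upward in close position it reads Db-Gb-Bb.

Db Gb Bb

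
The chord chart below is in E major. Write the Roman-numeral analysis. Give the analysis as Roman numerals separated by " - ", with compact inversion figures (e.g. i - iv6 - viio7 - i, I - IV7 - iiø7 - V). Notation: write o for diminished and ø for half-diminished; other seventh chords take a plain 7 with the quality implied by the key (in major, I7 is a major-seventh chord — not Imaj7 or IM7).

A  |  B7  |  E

IV - V7 - I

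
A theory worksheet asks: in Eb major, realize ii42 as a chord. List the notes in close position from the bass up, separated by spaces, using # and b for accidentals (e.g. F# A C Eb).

In Eb major, the second degree is F, and the diatonic chord built there is a minor seventh chord.
Stacking thirds from F gives F-Ab-C-Eb.
The figured bass 42 indicates third inversion, placing the seventh (Eb) in the bass: Eb-F-Ab-C.

Eb F Ab C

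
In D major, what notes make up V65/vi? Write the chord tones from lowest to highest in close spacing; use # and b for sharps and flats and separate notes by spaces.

The slash means an applied dominant: we want the dominant of vi. In D major, vi is B minor, and its dominant is built on F#.
Building a dominant seventh chord on F# gives F#-A#-C#-E.
With the 65 figure the chord is in first inversion; from the bass A# upward in close position it reads A#-C#-E-F#.

A# C# E F#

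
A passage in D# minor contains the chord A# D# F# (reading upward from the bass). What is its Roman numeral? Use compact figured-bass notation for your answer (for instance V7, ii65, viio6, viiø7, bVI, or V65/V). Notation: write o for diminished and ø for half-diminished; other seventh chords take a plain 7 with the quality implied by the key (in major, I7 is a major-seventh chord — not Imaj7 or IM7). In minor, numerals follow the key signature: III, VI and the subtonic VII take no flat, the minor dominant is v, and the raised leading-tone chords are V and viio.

Stacked in thirds the chord is D#-F#-A#: a minor triad on D#.
D# is scale degree 1 in D# minor, and a minor triad on that degree is written i.
With A# in the bass the chord is in second inversion, so the figured bass is 64.

i64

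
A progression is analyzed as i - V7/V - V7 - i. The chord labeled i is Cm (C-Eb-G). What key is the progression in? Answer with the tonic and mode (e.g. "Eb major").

The anchor chord is a minor triad on C, labeled i.
If C is scale degree 1 and the mode makes that degree carry a minor triad, the tonic is C and the mode is minor.

C minor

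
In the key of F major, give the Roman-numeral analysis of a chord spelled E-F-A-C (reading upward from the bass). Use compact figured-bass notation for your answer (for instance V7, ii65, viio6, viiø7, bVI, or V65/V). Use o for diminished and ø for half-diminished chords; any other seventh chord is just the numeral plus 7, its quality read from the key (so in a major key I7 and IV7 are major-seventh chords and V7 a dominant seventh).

I42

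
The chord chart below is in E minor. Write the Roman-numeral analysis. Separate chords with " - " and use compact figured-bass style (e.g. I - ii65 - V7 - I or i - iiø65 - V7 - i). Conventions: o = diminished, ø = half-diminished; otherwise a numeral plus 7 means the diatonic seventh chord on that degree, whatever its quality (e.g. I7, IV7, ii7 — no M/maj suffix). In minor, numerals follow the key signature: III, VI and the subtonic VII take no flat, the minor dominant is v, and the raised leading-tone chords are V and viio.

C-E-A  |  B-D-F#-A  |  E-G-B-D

iv6 - v7 - i7

C-E-A has root A, degree 4 in E minor, so iv6.
B-D-F#-A has root B, degree 5 in E minor, so v7.
E-G-B-D has root E, degree 1 in E minor, so i7.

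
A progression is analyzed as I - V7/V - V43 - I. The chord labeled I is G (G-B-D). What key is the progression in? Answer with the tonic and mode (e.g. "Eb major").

The chord G is a major triad rooted on G; its label is I.
If G is scale degree 1 and the mode makes that degree carry a major triad, the tonic is G and the mode is major.

G major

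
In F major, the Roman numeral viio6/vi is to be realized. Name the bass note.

E

The applied chord viio6/vi is rooted on C#: C#-E-G.
The figure 6 means first inversion — the third is in the bass.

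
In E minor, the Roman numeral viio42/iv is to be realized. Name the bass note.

The applied chord viio42/iv is rooted on G#: G#-B-D-F.
The figure 42 means third inversion — the seventh is in the bass.

F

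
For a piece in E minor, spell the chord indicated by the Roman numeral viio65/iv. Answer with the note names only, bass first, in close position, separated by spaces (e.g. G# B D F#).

B D F G#

The slash marks an applied leading-tone chord: viio of iv. In E minor, iv is A, so the leading tone to it is G#, a half step below.
Building a fully diminished seventh chord on G# gives G#-B-D-F.
With the 65 figure the chord is in first inversion; from the bass B upward in close position it reads B-D-F-G#.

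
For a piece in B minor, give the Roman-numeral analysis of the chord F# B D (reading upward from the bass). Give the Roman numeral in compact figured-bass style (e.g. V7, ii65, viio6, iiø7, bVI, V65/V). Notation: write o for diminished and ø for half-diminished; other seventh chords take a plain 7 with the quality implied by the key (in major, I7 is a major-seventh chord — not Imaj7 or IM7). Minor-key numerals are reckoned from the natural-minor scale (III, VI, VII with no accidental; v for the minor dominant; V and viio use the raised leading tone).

The pitches B-D-F# form a minor triad rooted on B.
In B minor, B is the tonic; the diatonic minor triad there is i.
With F# in the bass the chord is in second inversion, so the figured bass is 64.

i64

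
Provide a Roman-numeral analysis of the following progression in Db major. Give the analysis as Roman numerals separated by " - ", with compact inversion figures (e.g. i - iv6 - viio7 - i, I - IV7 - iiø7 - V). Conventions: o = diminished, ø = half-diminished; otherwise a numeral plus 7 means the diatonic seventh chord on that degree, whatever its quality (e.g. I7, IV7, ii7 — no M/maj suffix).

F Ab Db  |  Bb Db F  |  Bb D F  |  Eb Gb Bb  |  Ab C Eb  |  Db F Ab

I6 - vi - V/ii - ii - V - I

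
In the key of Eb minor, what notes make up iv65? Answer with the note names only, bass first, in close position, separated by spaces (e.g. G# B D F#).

In Eb minor, the fourth degree is Ab, and the diatonic chord built there is a minor seventh chord.
That chord is spelled Ab-Cb-Eb-Gb.
The figured bass 65 indicates first inversion, placing the third (Cb) in the bass: Cb-Eb-Gb-Ab.

Cb Eb Gb Ab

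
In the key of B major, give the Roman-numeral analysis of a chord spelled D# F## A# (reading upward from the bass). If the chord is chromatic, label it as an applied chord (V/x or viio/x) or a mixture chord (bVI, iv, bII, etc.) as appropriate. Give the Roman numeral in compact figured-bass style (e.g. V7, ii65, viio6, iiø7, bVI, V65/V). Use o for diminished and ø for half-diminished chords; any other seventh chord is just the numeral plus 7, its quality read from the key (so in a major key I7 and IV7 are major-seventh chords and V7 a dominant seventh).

The pitches D#-F##-A# form a major triad rooted on D#.
D# is not a diatonic chord root with this quality in B major, but it lies a perfect fifth above G# (vi), so the chord functions as an applied dominant of vi.

V/vi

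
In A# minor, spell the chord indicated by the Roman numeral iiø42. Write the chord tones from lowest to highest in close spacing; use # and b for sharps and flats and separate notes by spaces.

The numeral's case and figure indicate a half-diminished seventh chord. In A# minor its root, the supertonic, is B#.
Stacking thirds from B# gives B#-D#-F#-A#.
With the 42 figure the chord is in third inversion; from the bass A# upward in close position it reads A#-B#-D#-F#.

A# B# D# F#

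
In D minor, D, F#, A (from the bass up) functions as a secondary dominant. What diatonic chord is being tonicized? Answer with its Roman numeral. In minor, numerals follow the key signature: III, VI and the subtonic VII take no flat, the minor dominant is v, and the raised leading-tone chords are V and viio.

iv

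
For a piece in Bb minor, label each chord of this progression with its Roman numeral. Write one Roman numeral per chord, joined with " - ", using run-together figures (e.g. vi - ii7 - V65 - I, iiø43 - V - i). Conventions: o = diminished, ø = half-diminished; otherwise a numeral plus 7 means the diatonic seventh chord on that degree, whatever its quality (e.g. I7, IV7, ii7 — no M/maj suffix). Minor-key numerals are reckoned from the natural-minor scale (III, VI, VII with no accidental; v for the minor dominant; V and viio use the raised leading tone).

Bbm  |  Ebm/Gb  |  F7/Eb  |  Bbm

i - iv6 - V42 - i

Bbm has root Bb, degree 1 in Bb minor, so i.
Ebm/Gb: minor triad on Eb = scale degree 4 → iv6.
F7/Eb: dominant seventh chord on F = scale degree 5 → V42.
Bbm has root Bb, degree 1 in Bb minor, so i.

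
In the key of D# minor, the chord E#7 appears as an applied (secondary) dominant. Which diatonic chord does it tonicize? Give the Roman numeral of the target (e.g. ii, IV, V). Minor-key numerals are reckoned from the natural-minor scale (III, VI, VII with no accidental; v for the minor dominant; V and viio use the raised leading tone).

V

The chord is a dominant seventh chord on E#.
A dominant resolves down a perfect fifth: E# → A#. In D# minor, A# is scale degree 5, i.e. V.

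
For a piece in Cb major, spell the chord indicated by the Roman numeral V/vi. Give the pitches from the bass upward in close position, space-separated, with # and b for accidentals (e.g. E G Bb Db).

Eb G Bb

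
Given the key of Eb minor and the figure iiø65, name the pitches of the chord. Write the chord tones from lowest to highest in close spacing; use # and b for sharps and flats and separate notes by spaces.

Ab Cb Eb F

The numeral's case and figure indicate a half-diminished seventh chord. In Eb minor its root, scale degree 2, is F.
Stacking thirds from F gives F-Ab-Cb-Eb.
The figured bass 65 indicates first inversion, placing the third (Ab) in the bass: Ab-Cb-Eb-F.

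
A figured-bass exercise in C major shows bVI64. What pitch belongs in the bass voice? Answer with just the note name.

Eb

bVI in C major has root Ab; the chord is Ab-C-Eb.
The figure 64 means second inversion — the fifth is in the bass.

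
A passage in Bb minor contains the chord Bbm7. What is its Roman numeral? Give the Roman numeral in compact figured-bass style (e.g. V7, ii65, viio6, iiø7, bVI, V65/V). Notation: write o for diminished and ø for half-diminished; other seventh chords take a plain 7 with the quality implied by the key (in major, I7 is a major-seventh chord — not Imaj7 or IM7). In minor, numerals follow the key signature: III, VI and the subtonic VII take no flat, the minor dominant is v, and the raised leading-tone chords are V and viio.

i7

The pitches Bb-Db-F-Ab form a minor seventh chord rooted on Bb.
In Bb minor, Bb is the tonic; the diatonic minor seventh chord there is i7.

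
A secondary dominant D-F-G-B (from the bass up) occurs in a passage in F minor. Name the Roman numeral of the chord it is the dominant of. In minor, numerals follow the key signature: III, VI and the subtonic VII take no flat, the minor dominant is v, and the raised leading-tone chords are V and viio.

The chord is a dominant seventh chord on G.
A dominant resolves down a perfect fifth: G → C. In F minor, C is scale degree 5, i.e. V.

V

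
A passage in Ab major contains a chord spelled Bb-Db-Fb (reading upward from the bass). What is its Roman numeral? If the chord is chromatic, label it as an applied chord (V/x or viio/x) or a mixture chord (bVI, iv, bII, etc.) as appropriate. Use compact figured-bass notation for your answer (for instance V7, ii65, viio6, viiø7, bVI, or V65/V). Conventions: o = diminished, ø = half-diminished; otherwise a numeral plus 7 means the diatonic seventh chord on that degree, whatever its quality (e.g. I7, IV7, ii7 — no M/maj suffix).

iio

The pitches Bb-Db-Fb form a diminished triad rooted on Bb.
Bb is the second degree of Ab major. This is the diminished supertonic triad, borrowed from the parallel minor.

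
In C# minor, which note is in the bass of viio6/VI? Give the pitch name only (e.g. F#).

B

The applied chord viio6/VI is rooted on G#: G#-B-D.
The figure 6 means first inversion — the third is in the bass.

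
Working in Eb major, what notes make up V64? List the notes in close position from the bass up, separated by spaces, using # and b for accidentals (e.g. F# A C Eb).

F Bb D

The numeral's case and figure indicate a major triad. In Eb major its root, scale degree 5, is Bb.
That chord is spelled Bb-D-F.
The figured bass 64 indicates second inversion, placing the fifth (F) in the bass: F-Bb-D.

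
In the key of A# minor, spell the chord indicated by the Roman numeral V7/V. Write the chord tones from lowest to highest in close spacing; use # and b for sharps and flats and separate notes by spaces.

The slash means an applied dominant: we want the dominant of V. In A# minor, V is E# major, and its dominant is built on B#.
Building a dominant seventh chord on B# gives B#-D##-F##-A#.

B# D## F## A#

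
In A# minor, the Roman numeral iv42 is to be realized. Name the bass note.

C#

iv in A# minor has root D#; the chord is D#-F#-A#-C#.
The figure 42 means third inversion — the seventh is in the bass.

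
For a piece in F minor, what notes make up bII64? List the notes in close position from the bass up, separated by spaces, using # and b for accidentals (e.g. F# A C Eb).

Db Gb Bb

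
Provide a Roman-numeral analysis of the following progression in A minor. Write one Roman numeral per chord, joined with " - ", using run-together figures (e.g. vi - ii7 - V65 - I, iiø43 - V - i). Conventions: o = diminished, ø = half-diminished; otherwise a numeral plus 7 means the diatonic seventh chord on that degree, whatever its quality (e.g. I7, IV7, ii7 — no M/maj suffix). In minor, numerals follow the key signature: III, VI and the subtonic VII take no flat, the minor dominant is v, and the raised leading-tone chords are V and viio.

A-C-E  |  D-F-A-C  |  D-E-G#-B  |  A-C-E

i - iv7 - V42 - i

A-C-E has root A, degree 1 in A minor, so i.
D-F-A-C: minor seventh chord on D = scale degree 4 → iv7.
D-E-G#-B has root E, degree 5 in A minor, so V42.
A-C-E: minor triad on A = scale degree 1 → i.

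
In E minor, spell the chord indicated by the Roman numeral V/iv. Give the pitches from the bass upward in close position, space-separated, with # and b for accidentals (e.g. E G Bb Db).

V/iv is a secondary dominant — the dominant triad of iv. iv in E minor is A, so the applied chord's root is E, a perfect fifth above.
Building a major triad on E gives E-G#-B.

E G# B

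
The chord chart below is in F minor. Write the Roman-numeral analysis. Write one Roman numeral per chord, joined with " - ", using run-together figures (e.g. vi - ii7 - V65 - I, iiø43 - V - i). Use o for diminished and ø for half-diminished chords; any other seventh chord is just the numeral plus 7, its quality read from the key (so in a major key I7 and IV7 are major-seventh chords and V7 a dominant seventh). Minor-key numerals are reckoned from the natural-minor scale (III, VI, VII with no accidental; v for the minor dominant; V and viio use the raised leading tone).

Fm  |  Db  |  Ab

Fm has root F, degree 1 in F minor, so i.
Db has root Db, degree 6 in F minor, so VI.
Ab: major triad on Ab = scale degree 3 → III.

i - VI - III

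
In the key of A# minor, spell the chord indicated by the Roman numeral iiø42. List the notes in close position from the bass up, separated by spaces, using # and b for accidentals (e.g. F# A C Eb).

In A# minor, scale degree 2 is B#, and the diatonic chord built there is a half-diminished seventh chord.
Stacking thirds from B# gives B#-D#-F#-A#.
With the 42 figure the chord is in third inversion; from the bass A# upward in close position it reads A#-B#-D#-F#.

A# B# D# F#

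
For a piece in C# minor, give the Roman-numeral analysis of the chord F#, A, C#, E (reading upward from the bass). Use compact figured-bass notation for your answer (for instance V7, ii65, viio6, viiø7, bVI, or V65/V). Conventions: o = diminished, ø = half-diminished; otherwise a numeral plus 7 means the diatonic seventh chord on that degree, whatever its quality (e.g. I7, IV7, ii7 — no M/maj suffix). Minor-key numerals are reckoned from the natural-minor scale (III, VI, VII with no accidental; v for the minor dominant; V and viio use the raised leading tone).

iv7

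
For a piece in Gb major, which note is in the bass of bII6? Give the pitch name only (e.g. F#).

Cb

bII in Gb major has root Abb; the chord is Abb-Cb-Ebb.
The figure 6 means first inversion — the third is in the bass.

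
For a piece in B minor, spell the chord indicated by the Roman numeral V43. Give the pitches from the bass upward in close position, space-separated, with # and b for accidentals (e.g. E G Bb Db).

In B minor, scale degree 5 is F#. The dominant is major (leading tone raised), so V is a dominant seventh chord.
That chord is spelled F#-A#-C#-E.
The figured bass 43 indicates second inversion, placing the fifth (C#) in the bass: C#-E-F#-A#.

C# E F# A#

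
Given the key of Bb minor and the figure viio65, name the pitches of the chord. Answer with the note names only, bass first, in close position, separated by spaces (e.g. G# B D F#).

C Eb Gb A

In Bb minor, the leading-tone chord is built on the raised seventh degree, A.
Stacking thirds from A gives A-C-Eb-Gb.
The figured bass 65 indicates first inversion, placing the third (C) in the bass: C-Eb-Gb-A.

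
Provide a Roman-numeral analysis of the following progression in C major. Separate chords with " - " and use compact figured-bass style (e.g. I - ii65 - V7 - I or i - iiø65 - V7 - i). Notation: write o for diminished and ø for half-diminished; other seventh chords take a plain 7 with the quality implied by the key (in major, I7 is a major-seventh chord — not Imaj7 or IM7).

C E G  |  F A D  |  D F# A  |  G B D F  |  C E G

I - ii6 - V/V - V7 - I

C-E-G: major triad on C = scale degree 1 → I.
F-A-D: minor triad on D = scale degree 2 → ii6.
D-F#-A: a major triad on D, the applied dominant of V → V/V.
G-B-D-F: root G is the dominant; dominant seventh chord there is V7.
C-E-G: root C is the tonic; major triad there is I.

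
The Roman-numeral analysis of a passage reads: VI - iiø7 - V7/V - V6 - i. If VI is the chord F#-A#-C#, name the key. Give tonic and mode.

A# minor

The chord F# is a major triad rooted on F#; its label is VI.
Counting down 5 scale steps from F# places the tonic on A#; a major triad on degree 6 is diatonic only in minor.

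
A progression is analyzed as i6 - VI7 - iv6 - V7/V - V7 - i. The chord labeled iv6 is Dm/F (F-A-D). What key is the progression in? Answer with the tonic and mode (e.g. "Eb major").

A minor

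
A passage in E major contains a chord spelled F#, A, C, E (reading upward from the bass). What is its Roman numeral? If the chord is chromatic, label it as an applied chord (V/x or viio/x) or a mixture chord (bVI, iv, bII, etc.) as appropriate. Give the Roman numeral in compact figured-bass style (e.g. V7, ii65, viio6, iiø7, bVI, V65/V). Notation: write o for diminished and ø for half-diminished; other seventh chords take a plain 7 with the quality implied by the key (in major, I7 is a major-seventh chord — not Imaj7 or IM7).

iiø7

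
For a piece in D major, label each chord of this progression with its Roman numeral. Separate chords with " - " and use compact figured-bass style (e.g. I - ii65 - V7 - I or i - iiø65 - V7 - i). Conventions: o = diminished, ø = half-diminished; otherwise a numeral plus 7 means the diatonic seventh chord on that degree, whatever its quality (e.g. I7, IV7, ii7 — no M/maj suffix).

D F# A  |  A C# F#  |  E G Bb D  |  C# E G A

I - iii6 - iiø7 - V65

D-F#-A: major triad on D = scale degree 1 → I.
A-C#-F#: root F# is the mediant; minor triad there is iii6.
E-G-Bb-D is non-diatonic — iiø7, a mixture chord from D minor.
C#-E-G-A has root A, degree 5 in D major, so V65.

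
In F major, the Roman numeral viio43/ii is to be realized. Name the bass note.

C

The applied chord viio43/ii is rooted on F#: F#-A-C-Eb.
The figure 43 means second inversion — the fifth is in the bass.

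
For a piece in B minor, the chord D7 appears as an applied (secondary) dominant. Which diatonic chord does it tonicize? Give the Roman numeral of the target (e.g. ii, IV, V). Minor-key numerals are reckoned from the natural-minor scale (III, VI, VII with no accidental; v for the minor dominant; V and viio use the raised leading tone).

The chord is a dominant seventh chord on D.
A dominant resolves down a perfect fifth: D → G. In B minor, G is scale degree 6, i.e. VI.

VI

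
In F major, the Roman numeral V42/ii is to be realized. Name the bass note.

The applied chord V42/ii is rooted on D: D-F#-A-C.
The figure 42 means third inversion — the seventh is in the bass.

C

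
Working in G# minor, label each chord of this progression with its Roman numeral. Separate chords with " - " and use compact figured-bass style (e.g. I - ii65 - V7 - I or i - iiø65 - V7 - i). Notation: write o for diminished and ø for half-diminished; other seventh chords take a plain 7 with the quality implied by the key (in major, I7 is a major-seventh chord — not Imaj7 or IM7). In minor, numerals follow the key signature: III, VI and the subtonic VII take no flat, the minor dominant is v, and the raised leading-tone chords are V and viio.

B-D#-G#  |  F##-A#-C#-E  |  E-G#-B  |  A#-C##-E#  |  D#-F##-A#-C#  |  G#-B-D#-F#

B-D#-G#: minor triad on G# = scale degree 1 → i6.
F##-A#-C#-E has root F##, degree 7 in G# minor, so viio7.
E-G#-B: root E is the submediant; major triad there is VI.
A#-C##-E#: chromatic; A# is V of V, so V/V.
D#-F##-A#-C# has root D#, degree 5 in G# minor, so V7.
G#-B-D#-F#: minor seventh chord on G# = scale degree 1 → i7.

i6 - viio7 - VI - V/V - V7 - i7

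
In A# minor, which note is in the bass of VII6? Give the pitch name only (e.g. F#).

B#

VII in A# minor has root G#; the chord is G#-B#-D#.
The figure 6 means first inversion — the third is in the bass.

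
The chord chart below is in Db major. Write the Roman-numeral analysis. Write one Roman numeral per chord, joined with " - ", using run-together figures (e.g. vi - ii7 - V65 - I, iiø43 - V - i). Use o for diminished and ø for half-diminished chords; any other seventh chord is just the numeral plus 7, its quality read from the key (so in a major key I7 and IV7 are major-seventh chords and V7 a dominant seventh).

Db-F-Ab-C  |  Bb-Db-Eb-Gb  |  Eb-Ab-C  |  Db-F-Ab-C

I7 - ii43 - V64 - I7

Db-F-Ab-C: major seventh chord on Db = scale degree 1 → I7.
Bb-Db-Eb-Gb: root Eb is the supertonic; minor seventh chord there is ii43.
Eb-Ab-C: root Ab is the dominant; major triad there is V64.
Db-F-Ab-C has root Db, degree 1 in Db major, so I7.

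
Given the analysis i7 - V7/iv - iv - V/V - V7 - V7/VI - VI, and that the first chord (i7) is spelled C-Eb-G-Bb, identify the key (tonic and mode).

i7 is given as C-Eb-G-Bb — a minor seventh chord with root C.
If C is scale degree 1 and the mode makes that degree carry a minor seventh chord, the tonic is C and the mode is minor.

C minor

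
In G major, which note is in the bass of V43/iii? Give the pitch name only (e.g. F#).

C#

The applied chord V43/iii is rooted on F#: F#-A#-C#-E.
The figure 43 means second inversion — the fifth is in the bass.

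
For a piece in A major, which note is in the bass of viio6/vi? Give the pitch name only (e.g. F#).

G#

The applied chord viio6/vi is rooted on E#: E#-G#-B.
The figure 6 means first inversion — the third is in the bass.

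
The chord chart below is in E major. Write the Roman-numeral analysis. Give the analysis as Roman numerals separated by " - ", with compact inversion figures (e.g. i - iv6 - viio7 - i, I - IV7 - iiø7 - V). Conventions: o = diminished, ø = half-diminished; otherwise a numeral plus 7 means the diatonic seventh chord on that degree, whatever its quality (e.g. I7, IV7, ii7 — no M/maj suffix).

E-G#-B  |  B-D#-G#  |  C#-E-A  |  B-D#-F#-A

E-G#-B: root E is the tonic; major triad there is I.
B-D#-G#: root G# is the mediant; minor triad there is iii6.
C#-E-A: root A is the subdominant; major triad there is IV6.
B-D#-F#-A: dominant seventh chord on B = scale degree 5 → V7.

I - iii6 - IV6 - V7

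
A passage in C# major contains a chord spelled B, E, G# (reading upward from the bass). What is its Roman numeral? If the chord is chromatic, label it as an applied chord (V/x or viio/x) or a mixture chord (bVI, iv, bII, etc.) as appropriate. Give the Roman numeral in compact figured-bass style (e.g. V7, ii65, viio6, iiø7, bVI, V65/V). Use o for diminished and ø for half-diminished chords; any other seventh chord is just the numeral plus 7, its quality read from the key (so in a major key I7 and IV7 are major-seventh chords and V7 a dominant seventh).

bIII64

Stacked in thirds the chord is E-G#-B: a major triad on E.
E is the lowered third degree of C# major (diatonic 3 would be E#). This is a major triad on the lowered third degree, borrowed from the parallel minor.
With B in the bass the chord is in second inversion, so the figured bass is 64.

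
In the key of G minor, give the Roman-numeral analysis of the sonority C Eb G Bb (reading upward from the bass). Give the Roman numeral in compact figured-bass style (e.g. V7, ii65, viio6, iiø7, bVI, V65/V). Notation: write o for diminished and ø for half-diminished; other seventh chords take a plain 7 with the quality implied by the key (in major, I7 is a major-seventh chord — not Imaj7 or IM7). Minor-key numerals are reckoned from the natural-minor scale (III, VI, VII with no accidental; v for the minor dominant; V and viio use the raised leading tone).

Stacked in thirds the chord is C-Eb-G-Bb: a minor seventh chord on C.
C is scale degree 4 in G minor, and a minor seventh chord on that degree is written iv7.

iv7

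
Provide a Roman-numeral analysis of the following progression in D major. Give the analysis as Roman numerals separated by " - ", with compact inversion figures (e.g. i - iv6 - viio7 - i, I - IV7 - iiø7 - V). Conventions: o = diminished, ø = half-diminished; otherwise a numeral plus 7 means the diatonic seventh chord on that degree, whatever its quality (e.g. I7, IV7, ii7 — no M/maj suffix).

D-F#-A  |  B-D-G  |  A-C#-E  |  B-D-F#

I - IV6 - V - vi

D-F#-A: root D is the tonic; major triad there is I.
B-D-G: major triad on G = scale degree 4 → IV6.
A-C#-E: major triad on A = scale degree 5 → V.
B-D-F#: minor triad on B = scale degree 6 → vi.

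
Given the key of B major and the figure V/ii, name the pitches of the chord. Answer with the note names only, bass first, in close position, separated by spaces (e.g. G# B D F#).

G# B# D#

V/ii is a secondary dominant — the dominant triad of ii. ii in B major is C#, so the applied chord's root is G#, a perfect fifth above.
Building a major triad on G# gives G#-B#-D#.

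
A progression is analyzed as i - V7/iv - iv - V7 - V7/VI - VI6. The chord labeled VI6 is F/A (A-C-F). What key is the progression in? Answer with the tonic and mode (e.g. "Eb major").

A minor

The chord F/A is a major triad rooted on F; its label is VI6.
Counting down 5 scale steps from F places the tonic on A; a major triad on degree 6 is diatonic only in minor.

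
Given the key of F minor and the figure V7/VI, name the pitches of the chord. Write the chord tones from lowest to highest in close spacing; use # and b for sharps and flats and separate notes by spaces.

The slash means an applied dominant: we want the dominant of VI. In F minor, VI is Db major, and its dominant is built on Ab.
Building a dominant seventh chord on Ab gives Ab-C-Eb-Gb.

Ab C Eb Gb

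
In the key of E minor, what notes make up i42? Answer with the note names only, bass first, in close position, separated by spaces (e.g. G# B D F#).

D E G B

In E minor, scale degree 1 is E, and the diatonic chord built there is a minor seventh chord.
Stacking thirds from E gives E-G-B-D.
The figured bass 42 indicates third inversion, placing the seventh (D) in the bass: D-E-G-B.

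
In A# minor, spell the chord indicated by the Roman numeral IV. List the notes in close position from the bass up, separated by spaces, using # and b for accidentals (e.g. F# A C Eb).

Scale degree 4 in A# minor is D#; here the chord built on it is altered to a major triad. IV is the major subdominant, borrowed from the parallel major.
So the chord is D#-F##-A#.

D# F## A#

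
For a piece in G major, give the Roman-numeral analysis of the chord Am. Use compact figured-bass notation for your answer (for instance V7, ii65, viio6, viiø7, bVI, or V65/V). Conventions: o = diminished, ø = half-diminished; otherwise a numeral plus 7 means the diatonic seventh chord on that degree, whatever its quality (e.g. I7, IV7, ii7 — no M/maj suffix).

The pitches A-C-E form a minor triad rooted on A.
In G major, A is the supertonic; the diatonic minor triad there is ii.

ii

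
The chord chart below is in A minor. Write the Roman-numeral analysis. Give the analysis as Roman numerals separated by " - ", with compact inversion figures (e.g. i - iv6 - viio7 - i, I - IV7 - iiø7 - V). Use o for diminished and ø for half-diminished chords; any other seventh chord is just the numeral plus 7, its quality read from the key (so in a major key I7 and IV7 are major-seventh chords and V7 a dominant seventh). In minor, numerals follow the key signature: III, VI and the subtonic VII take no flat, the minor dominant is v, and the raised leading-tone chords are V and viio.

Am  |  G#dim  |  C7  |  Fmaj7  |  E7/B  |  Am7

Am: minor triad on A = scale degree 1 → i.
G#dim: root G# is the leading tone; diminished triad there is viio.
C7 is the secondary dominant of VI (dominant seventh chord on C): V7/VI.
Fmaj7: root F is the submediant; major seventh chord there is VI7.
E7/B: root E is the dominant; dominant seventh chord there is V43.
Am7: root A is the tonic; minor seventh chord there is i7.

i - viio - V7/VI - VI7 - V43 - i7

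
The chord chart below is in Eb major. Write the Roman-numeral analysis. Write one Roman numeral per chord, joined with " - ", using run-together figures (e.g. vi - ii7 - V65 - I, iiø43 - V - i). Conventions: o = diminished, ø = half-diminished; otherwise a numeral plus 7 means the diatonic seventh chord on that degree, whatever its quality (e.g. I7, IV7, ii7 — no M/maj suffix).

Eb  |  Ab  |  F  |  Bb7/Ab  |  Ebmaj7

I - IV - V/V - V42 - I7

Eb has root Eb, degree 1 in Eb major, so I.
Ab has root Ab, degree 4 in Eb major, so IV.
F: chromatic; F is V of V, so V/V.
Bb7/Ab: root Bb is the dominant; dominant seventh chord there is V42.
Ebmaj7: major seventh chord on Eb = scale degree 1 → I7.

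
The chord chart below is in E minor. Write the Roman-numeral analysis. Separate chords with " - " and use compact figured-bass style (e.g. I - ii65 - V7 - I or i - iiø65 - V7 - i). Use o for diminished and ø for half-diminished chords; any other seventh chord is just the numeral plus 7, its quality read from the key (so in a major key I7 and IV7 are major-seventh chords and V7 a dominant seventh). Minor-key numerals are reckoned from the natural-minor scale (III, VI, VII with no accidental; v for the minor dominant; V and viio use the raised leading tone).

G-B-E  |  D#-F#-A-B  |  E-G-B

G-B-E: root E is the tonic; minor triad there is i6.
D#-F#-A-B has root B, degree 5 in E minor, so V65.
E-G-B has root E, degree 1 in E minor, so i.

i6 - V65 - i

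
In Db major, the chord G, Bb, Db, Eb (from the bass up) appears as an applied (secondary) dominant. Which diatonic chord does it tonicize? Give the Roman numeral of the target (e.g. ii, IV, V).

The chord is a dominant seventh chord on Eb.
A dominant resolves down a perfect fifth: Eb → Ab. In Db major, Ab is scale degree 5, i.e. V.

V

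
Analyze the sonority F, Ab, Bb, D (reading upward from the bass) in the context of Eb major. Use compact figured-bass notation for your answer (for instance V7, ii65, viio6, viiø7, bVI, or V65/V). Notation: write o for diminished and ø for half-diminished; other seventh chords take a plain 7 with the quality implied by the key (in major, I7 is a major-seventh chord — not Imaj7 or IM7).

The pitches Bb-D-F-Ab form a dominant seventh chord rooted on Bb.
In Eb major, Bb is the dominant; the diatonic dominant seventh chord there is V7.
With F in the bass the chord is in second inversion, so the figured bass is 43.

V43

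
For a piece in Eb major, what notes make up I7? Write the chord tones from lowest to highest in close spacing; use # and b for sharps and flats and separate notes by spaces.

The numeral's case and figure indicate a major seventh chord. In Eb major its root, the tonic, is Eb.
Stacking thirds from Eb gives Eb-G-Bb-D.

Eb G Bb D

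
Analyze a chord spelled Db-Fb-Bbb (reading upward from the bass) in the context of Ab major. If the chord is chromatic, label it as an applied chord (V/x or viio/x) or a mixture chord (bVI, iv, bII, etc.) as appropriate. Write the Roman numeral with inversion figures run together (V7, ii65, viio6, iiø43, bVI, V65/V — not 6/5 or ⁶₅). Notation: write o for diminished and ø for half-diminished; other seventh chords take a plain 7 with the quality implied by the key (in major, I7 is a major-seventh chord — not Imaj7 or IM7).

The pitches Bbb-Db-Fb form a major triad rooted on Bbb.
Bbb is the lowered second degree of Ab major (diatonic 2 would be Bb). This is the Neapolitan sixth — a major triad on the lowered second degree, here in its customary first inversion.
With Db in the bass the chord is in first inversion, so the figured bass is 6.

bII6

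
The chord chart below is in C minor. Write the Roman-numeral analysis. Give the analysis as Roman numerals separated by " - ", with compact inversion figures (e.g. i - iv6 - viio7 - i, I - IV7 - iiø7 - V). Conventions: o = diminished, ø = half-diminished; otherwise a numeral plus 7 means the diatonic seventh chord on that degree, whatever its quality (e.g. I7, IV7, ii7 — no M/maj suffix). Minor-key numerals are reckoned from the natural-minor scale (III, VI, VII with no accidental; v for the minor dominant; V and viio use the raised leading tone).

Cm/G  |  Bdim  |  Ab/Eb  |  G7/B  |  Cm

i64 - viio - VI64 - V65 - i

Cm/G: root C is the tonic; minor triad there is i64.
Bdim: root B is the leading tone; diminished triad there is viio.
Ab/Eb: root Ab is the submediant; major triad there is VI64.
G7/B: root G is the dominant; dominant seventh chord there is V65.
Cm has root C, degree 1 in C minor, so i.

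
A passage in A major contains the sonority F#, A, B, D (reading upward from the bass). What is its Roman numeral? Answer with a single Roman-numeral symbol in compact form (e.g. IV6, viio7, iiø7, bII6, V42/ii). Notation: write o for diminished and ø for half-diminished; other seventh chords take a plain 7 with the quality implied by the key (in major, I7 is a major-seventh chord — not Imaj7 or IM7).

ii43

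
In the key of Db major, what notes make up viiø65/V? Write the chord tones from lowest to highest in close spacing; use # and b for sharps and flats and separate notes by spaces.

Bb Db F G

viiø65/V is a secondary leading-tone chord. The target V is Ab in Db major; the applied chord is rooted a semitone below, on G.
Building a half-diminished seventh chord on G gives G-Bb-Db-F.
The figured bass 65 indicates first inversion, placing the third (Bb) in the bass: Bb-Db-F-G.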